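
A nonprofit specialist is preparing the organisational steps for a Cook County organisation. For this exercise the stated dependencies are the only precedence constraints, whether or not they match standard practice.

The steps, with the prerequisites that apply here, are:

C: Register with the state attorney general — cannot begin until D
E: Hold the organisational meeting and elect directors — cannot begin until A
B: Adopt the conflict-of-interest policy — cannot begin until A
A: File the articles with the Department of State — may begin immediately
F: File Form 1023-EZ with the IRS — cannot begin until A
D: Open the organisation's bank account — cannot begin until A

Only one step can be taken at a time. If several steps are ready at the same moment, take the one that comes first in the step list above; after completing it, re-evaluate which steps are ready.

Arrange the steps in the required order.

A, E, B, F, D, C

A has no prerequisites → A first.
E, B, F and D are all available; E is listed earlier → E.
B, F and D are all available; B is listed earlier → B.
F and D are both available; F is listed earlier → F.
Next only D has its prerequisites met → D.
C needed D, now all done → C.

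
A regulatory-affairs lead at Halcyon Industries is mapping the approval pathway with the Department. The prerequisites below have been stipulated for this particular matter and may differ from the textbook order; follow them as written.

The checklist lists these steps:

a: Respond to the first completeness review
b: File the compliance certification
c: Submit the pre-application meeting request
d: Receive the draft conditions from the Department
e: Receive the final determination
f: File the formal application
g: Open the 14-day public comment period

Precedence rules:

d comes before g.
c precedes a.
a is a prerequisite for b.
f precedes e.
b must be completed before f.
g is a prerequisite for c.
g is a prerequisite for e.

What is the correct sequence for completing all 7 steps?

d g c a b f e

Only d has no prerequisites, so it is first.
g is the only step now ready → g.
Next only c has its prerequisites met → c.
a needed c, now all done → a.
That leaves b as the only ready step → b.
That leaves f as the only ready step → f.
e needed f and g, now all done → e.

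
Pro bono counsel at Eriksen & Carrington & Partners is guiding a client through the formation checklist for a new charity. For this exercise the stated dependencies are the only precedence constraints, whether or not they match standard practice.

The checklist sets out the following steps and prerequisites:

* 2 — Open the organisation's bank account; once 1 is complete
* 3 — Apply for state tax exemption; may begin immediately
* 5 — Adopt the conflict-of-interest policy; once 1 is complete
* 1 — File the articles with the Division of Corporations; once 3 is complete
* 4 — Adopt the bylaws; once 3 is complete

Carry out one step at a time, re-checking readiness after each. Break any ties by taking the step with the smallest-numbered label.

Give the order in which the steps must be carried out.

3, 1, 2, 4, 5

3 has no prerequisites → 3 first.
Ready: 1 and 4. 1 has the earlier label → 1.
2, 4 and 5 are all available; 2 has the earlier label → 2.
Now 4 and 5 have their prerequisites met. 4 has the earlier label, so 4 next.
5 needed 1, now all done → 5.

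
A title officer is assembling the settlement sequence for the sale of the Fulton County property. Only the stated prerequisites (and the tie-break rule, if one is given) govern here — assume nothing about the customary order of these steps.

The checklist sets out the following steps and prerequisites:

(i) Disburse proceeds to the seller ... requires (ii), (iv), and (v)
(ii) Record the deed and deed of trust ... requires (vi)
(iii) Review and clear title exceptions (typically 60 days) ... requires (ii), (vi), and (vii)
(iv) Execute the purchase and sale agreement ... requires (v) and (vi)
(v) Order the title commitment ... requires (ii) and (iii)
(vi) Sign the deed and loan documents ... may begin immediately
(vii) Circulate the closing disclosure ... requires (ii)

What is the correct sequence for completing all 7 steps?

(vi) has no prerequisites → (vi) first.
(ii) needed (vi), now all done → (ii).
(vii) is the only step now ready → (vii).
(iii) needed (ii), (vi) and (vii), now all done → (iii).
(v) needed (ii) and (iii), now all done → (v).
(iv) is the only step now ready → (iv).
That leaves (i) as the only ready step → (i).

(vi) (ii) (vii) (iii) (v) (iv) (i)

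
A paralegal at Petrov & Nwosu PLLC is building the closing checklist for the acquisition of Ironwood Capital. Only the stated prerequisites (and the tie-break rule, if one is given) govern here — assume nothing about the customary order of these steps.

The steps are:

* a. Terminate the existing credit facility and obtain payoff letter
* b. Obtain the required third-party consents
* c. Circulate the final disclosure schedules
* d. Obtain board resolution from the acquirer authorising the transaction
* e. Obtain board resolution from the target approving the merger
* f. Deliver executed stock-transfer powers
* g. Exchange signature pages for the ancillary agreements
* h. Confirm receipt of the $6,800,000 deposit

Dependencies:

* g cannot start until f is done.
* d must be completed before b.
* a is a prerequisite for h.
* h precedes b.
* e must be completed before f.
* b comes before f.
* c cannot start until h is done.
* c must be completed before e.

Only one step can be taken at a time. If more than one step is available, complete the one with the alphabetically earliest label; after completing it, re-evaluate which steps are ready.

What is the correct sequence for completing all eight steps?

a and d have no prerequisites; a has the earlier label, so a is first.
Ready: d and h. d has the earlier label → d.
That leaves h as the only ready step → h.
Now b and c have their prerequisites met. b has the earlier label, so b next.
c is the only step now ready → c.
e needed c, now all done → e.
That leaves f as the only ready step → f.
g needed f, now all done → g.

a, d, h, b, c, e, f, g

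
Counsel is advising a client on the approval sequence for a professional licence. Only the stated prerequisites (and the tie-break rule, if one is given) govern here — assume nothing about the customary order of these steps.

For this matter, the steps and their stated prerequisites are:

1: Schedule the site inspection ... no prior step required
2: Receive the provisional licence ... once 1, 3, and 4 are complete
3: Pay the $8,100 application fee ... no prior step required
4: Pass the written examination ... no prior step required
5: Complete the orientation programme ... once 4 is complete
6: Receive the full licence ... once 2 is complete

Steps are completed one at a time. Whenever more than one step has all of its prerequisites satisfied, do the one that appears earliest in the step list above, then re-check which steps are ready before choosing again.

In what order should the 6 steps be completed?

1 → 3 → 4 → 2 → 5 → 6

Nothing is required for 1, 3 and 4. 1 is listed earlier → 1 first.
Ready: 3 and 4. 3 is listed earlier → 3.
That leaves 4 as the only ready step → 4.
2 and 5 are both available; 2 is listed earlier → 2.
5 and 6 are both available; 5 is listed earlier → 5.
Next only 6 has its prerequisites met → 6.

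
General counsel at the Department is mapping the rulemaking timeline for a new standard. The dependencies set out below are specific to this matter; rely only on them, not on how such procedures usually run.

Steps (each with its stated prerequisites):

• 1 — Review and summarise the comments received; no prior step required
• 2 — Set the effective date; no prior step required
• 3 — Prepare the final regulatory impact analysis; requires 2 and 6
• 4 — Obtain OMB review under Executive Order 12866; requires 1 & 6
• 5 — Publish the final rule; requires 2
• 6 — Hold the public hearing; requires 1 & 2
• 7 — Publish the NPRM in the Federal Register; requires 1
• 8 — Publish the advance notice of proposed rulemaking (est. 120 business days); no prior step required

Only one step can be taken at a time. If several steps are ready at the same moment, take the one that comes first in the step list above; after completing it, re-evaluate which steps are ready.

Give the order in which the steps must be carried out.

1 2 5 6 3 4 7 8

Nothing is required for 1, 2 and 8. 1 is listed earlier → 1 first.
2, 7 and 8 are all available; 2 is listed earlier → 2.
5, 6, 7 and 8 are all available; 5 is listed earlier → 5.
Ready: 6, 7 and 8. 6 is listed earlier → 6.
3 and 4 now also ready, so the ready set is {3, 4, 7, 8}; 3 is listed earlier → 3.
4, 7 and 8 are all available; 4 is listed earlier → 4.
Ready: 7 and 8. 7 is listed earlier → 7.
That leaves 8 as the only ready step → 8.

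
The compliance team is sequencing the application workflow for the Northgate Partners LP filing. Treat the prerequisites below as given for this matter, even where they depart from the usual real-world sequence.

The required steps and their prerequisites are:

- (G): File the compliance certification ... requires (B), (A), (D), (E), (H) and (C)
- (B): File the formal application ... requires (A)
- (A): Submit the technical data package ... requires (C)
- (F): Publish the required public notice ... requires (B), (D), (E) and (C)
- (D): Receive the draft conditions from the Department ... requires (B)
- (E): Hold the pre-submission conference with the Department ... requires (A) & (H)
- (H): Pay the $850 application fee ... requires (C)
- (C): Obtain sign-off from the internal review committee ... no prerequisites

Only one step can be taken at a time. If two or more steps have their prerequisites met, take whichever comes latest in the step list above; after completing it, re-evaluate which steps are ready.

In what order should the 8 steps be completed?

(C) (H) (A) (E) (B) (D) (F) (G)

(C) is the only step with nothing outstanding, so it goes first.
Ready: (H) and (A). (H) is listed later → (H).
(A) needed (C), now all done → (A).
Ready: (E) and (B). (E) is listed later → (E).
(B) needed (A), now all done → (B).
(D) needed (B), now all done → (D).
(F) and (G) are both available; (F) is listed later → (F).
(G) needed (C), (H), (E), (D), (A) and (B), now all done → (G).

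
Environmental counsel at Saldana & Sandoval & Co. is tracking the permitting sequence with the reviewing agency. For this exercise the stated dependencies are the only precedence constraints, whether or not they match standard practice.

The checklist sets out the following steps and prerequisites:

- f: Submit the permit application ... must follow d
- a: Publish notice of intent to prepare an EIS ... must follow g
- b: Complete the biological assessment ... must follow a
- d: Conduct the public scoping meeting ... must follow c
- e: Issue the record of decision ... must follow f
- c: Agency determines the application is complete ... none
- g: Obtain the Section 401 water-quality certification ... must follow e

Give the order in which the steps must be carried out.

c is the only step with nothing outstanding, so it goes first.
d needed c, now all done → d.
f needed d, now all done → f.
Next only e has its prerequisites met → e.
That leaves g as the only ready step → g.
Next only a has its prerequisites met → a.
b needed a, now all done → b.

c, d, f, e, g, a, b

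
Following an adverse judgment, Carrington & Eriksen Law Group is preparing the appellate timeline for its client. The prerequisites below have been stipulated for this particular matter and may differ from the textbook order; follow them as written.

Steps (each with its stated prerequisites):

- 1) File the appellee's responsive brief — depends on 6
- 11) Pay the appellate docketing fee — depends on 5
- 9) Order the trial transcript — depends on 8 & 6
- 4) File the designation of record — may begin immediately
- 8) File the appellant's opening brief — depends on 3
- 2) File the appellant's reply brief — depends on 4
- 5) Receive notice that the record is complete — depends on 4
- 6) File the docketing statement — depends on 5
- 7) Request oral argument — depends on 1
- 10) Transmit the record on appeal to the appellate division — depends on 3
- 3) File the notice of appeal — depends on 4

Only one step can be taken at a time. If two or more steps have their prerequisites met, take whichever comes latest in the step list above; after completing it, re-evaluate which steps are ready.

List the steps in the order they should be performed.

4 → 3 → 10 → 5 → 6 → 2 → 8 → 9 → 11 → 1 → 7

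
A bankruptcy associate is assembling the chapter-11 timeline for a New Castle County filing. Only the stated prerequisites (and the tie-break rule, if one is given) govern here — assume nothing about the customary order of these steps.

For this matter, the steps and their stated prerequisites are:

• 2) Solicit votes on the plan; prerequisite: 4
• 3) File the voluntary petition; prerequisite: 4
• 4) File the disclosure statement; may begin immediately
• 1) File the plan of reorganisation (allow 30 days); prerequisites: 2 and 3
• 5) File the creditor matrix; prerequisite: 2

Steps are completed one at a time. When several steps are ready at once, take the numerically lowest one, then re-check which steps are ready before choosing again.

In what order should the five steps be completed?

4 has no prerequisites → 4 first.
Now 2 and 3 have their prerequisites met. 2 has the earlier label, so 2 next.
5 now also ready, so the ready set is {3, 5}; 3 has the earlier label → 3.
Now 1 and 5 have their prerequisites met. 1 has the earlier label, so 1 next.
5 needed 2, now all done → 5.

4, 2, 3, 1, 5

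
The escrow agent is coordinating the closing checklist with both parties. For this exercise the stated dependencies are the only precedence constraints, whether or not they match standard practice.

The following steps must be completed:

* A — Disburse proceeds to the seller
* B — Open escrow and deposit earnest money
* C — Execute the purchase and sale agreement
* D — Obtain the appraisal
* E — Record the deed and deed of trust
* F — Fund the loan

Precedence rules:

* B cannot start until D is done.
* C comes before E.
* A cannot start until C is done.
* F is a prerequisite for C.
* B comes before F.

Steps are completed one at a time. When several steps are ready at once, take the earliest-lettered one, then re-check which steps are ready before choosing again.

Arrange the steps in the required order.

D has no prerequisites → D first.
That leaves B as the only ready step → B.
F needed B, now all done → F.
That leaves C as the only ready step → C.
Ready: A and E. A has the earlier label → A.
E needed C, now all done → E.

D, B, F, C, A, E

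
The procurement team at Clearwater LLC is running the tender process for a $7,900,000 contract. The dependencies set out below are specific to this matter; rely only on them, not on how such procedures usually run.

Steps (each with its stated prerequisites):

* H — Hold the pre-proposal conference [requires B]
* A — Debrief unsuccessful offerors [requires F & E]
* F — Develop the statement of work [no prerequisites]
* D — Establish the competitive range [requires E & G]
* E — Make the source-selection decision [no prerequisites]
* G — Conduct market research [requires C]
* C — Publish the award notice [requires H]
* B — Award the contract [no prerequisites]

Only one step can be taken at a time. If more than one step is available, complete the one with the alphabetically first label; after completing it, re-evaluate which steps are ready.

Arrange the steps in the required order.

Nothing is required for B, E and F. B has the earlier label → B first.
H now also ready, so the ready set is {E, F, H}; E has the earlier label → E.
F and H are both available; F has the earlier label → F.
A and H are both available; A has the earlier label → A.
H needed B, now all done → H.
C needed H, now all done → C.
G needed C, now all done → G.
D is the only step now ready → D.

B → E → F → A → H → C → G → D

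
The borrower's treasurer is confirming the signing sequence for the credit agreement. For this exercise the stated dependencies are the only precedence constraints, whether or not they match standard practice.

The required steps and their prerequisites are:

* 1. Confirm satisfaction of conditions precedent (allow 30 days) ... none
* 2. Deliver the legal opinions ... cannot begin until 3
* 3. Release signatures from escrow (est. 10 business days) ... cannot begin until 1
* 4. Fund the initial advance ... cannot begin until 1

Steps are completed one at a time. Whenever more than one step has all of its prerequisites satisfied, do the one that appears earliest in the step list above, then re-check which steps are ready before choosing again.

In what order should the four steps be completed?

1 → 3 → 2 → 4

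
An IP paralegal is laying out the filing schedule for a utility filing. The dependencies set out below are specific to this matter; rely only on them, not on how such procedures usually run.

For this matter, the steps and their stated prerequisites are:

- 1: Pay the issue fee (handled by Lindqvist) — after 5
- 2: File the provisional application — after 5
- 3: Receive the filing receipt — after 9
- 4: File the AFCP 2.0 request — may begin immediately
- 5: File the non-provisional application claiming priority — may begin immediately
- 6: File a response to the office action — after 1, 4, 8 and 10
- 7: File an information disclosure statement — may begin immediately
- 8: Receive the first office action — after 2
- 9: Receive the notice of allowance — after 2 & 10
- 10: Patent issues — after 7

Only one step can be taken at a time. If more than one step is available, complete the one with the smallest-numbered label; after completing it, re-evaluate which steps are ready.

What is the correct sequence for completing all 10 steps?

4, 5 and 7 have no prerequisites; 4 has the earlier label, so 4 is first.
Now 5 and 7 have their prerequisites met. 5 has the earlier label, so 5 next.
Ready: 1, 2 and 7. 1 has the earlier label → 1.
Now 2 and 7 have their prerequisites met. 2 has the earlier label, so 2 next.
8 now also ready, so the ready set is {7, 8}; 7 has the earlier label → 7.
10 now also ready, so the ready set is {8, 10}; 8 has the earlier label → 8.
10 needed 7, now all done → 10.
Ready: 6 and 9. 6 has the earlier label → 6.
9 needed 2 and 10, now all done → 9.
Next only 3 has its prerequisites met → 3.

4 5 1 2 7 8 10 6 9 3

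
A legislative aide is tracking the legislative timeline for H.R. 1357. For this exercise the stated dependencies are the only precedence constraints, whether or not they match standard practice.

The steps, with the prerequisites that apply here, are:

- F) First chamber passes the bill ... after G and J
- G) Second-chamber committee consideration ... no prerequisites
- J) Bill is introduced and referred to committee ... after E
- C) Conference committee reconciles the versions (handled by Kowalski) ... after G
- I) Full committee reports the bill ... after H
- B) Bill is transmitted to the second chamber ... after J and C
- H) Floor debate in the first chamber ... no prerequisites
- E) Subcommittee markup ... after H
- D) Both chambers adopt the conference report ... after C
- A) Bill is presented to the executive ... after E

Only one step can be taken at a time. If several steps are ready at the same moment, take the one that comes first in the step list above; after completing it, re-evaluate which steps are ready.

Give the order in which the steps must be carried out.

Nothing is required for G and H. G is listed earlier → G first.
C now also ready, so the ready set is {C, H}; C is listed earlier → C.
D now also ready, so the ready set is {H, D}; H is listed earlier → H.
Now I, E and D have their prerequisites met. I is listed earlier, so I next.
Ready: E and D. E is listed earlier → E.
J, D and A are all available; J is listed earlier → J.
Ready: F, B, D and A. F is listed earlier → F.
B, D and A are all available; B is listed earlier → B.
Ready: D and A. D is listed earlier → D.
A is the only step now ready → A.

G → C → H → I → E → J → F → B → D → A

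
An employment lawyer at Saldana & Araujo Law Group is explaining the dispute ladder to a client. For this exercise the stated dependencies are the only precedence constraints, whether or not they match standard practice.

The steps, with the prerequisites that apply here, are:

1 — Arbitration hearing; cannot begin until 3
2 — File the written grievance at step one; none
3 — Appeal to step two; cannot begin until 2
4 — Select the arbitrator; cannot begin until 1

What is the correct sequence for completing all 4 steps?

2 has no prerequisites → 2 first.
3 needed 2, now all done → 3.
1 needed 3, now all done → 1.
4 needed 1, now all done → 4.

2 3 1 4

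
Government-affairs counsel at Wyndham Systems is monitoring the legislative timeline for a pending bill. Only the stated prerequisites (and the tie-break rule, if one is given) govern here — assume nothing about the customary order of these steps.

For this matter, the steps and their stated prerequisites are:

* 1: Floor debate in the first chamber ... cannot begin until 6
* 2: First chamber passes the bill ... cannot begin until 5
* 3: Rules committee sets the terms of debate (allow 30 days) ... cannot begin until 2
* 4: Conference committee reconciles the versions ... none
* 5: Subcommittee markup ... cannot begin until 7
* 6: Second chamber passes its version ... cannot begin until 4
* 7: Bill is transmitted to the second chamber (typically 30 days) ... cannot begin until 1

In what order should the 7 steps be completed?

4 6 1 7 5 2 3

Only 4 has no prerequisites, so it is first.
6 is the only step now ready → 6.
1 needed 6, now all done → 1.
7 needed 1, now all done → 7.
Next only 5 has its prerequisites met → 5.
Next only 2 has its prerequisites met → 2.
Next only 3 has its prerequisites met → 3.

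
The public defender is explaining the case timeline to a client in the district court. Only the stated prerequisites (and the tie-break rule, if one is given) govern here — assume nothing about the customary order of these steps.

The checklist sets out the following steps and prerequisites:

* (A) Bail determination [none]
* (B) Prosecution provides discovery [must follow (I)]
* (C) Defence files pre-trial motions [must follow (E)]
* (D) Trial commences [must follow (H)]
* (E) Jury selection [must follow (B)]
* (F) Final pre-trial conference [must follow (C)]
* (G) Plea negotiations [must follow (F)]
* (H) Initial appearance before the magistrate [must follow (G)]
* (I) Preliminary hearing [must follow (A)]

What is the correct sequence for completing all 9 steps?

(A) → (I) → (B) → (E) → (C) → (F) → (G) → (H) → (D)

Only (A) has no prerequisites, so it is first.
(I) is the only step now ready → (I).
That leaves (B) as the only ready step → (B).
Next only (E) has its prerequisites met → (E).
(C) is the only step now ready → (C).
(F) needed (C), now all done → (F).
(G) needed (F), now all done → (G).
That leaves (H) as the only ready step → (H).
That leaves (D) as the only ready step → (D).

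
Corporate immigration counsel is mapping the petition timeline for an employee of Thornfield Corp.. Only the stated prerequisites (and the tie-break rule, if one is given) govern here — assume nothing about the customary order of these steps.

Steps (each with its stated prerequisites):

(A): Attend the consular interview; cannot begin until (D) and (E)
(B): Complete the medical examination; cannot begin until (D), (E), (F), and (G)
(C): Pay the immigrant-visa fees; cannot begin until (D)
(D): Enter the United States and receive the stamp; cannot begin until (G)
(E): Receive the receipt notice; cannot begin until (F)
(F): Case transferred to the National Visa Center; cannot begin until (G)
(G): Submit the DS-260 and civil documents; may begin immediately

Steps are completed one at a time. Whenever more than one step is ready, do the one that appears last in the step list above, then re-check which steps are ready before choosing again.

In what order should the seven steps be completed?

(G), (F), (E), (D), (C), (B), (A)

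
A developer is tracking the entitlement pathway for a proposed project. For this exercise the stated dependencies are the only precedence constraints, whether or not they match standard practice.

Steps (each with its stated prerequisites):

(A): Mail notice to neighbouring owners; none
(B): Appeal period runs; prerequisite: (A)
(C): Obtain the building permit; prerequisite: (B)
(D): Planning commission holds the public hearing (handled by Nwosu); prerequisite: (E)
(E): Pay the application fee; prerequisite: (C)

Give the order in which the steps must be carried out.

(A) is the only step with nothing outstanding, so it goes first.
Next only (B) has its prerequisites met → (B).
(C) is the only step now ready → (C).
Next only (E) has its prerequisites met → (E).
(D) is the only step now ready → (D).

(A) → (B) → (C) → (E) → (D)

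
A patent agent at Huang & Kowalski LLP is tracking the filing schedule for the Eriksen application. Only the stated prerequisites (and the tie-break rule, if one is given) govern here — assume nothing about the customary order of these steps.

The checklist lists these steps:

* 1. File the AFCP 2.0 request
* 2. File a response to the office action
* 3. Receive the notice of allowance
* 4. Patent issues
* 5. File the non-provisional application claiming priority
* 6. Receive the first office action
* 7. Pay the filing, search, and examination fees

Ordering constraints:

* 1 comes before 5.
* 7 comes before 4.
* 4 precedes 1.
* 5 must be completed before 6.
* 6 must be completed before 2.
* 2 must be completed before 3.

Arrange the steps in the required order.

7 is the only step with nothing outstanding, so it goes first.
Next only 4 has its prerequisites met → 4.
That leaves 1 as the only ready step → 1.
That leaves 5 as the only ready step → 5.
6 needed 5, now all done → 6.
2 is the only step now ready → 2.
Next only 3 has its prerequisites met → 3.

7 → 4 → 1 → 5 → 6 → 2 → 3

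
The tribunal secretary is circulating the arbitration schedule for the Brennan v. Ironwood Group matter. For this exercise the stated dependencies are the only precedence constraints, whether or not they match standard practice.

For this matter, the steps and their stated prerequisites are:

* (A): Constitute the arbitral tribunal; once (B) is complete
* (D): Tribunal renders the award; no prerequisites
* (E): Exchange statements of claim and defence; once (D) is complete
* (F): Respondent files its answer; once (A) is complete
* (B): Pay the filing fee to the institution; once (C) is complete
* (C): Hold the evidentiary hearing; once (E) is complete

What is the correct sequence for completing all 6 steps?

(D), (E), (C), (B), (A), (F)

(D) has no prerequisites → (D) first.
Next only (E) has its prerequisites met → (E).
(C) is the only step now ready → (C).
Next only (B) has its prerequisites met → (B).
(A) is the only step now ready → (A).
Next only (F) has its prerequisites met → (F).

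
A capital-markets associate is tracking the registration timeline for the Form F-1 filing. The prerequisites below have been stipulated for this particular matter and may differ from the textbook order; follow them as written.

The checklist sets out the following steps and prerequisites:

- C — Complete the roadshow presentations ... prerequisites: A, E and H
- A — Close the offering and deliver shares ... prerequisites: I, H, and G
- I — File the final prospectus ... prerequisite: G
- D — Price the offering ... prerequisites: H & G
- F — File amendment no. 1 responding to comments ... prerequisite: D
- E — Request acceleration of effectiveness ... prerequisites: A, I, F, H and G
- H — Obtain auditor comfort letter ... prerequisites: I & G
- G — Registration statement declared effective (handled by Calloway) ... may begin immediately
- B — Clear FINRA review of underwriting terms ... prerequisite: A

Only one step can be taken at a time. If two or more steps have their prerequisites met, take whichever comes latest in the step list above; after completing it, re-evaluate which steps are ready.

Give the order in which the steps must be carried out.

G has no prerequisites → G first.
Next only I has its prerequisites met → I.
Next only H has its prerequisites met → H.
Now D and A have their prerequisites met. D is listed later, so D next.
F and A are both available; F is listed later → F.
A is the only step now ready → A.
Now B and E have their prerequisites met. B is listed later, so B next.
E needed G, H, F, I and A, now all done → E.
C is the only step now ready → C.

G I H D F A B E C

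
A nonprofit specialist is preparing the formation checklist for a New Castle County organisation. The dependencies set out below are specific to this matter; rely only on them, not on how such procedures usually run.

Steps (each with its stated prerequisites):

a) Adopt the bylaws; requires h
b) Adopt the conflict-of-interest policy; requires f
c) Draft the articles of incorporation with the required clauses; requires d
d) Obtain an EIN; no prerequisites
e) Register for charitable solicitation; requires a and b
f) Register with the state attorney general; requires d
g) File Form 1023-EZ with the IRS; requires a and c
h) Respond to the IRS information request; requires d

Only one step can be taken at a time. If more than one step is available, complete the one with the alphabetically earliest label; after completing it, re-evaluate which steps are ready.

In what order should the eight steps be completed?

d, c, f, b, h, a, e, g

Only d has no prerequisites, so it is first.
Ready: c, f and h. c has the earlier label → c.
Now f and h have their prerequisites met. f has the earlier label, so f next.
Ready: b and h. b has the earlier label → b.
Next only h has its prerequisites met → h.
a needed h, now all done → a.
e and g are both available; e has the earlier label → e.
That leaves g as the only ready step → g.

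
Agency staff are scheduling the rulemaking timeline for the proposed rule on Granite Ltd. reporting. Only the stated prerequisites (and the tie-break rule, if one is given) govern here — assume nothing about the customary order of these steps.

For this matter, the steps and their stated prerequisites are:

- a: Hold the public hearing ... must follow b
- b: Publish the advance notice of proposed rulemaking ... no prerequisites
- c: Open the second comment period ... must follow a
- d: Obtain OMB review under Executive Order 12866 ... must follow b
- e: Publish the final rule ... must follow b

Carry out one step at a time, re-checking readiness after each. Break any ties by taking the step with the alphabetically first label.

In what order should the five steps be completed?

b, a, c, d, e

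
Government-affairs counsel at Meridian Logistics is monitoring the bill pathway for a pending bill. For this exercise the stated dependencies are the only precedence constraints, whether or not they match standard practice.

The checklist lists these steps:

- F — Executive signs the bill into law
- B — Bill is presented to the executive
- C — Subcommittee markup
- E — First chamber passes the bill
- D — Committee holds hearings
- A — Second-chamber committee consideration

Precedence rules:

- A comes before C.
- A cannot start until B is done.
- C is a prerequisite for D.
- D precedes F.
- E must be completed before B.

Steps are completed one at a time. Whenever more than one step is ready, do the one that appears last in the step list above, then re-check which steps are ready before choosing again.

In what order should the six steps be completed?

E, B, A, C, D, F

E is the only step with nothing outstanding, so it goes first.
Next only B has its prerequisites met → B.
A needed B, now all done → A.
Next only C has its prerequisites met → C.
That leaves D as the only ready step → D.
F needed D, now all done → F.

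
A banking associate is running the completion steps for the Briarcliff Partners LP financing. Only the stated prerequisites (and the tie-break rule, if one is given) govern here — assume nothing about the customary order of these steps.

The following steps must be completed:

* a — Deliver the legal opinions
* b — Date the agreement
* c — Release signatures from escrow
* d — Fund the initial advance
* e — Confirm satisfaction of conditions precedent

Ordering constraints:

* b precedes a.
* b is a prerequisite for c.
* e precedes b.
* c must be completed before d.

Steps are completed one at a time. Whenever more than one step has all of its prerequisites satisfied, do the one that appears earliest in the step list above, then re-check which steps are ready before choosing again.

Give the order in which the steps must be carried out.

e is the only step with nothing outstanding, so it goes first.
b needed e, now all done → b.
Ready: a and c. a is listed earlier → a.
c needed b, now all done → c.
d is the only step now ready → d.

e b a c d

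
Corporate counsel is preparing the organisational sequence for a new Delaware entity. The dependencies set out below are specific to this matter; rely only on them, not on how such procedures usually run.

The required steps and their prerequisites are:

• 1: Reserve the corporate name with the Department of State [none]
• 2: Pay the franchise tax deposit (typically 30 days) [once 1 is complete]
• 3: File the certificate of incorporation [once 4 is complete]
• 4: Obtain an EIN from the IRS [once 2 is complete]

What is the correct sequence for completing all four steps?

1 → 2 → 4 → 3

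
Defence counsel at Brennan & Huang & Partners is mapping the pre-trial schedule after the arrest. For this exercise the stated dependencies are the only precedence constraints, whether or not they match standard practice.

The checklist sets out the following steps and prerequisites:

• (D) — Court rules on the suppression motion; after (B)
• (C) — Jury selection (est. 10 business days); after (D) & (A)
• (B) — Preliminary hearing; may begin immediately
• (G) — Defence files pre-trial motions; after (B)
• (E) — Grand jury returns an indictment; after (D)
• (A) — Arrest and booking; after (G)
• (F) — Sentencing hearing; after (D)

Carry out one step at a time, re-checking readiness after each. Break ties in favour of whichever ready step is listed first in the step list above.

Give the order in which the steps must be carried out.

(B) has no prerequisites → (B) first.
Now (D) and (G) have their prerequisites met. (D) is listed earlier, so (D) next.
Ready: (G), (E) and (F). (G) is listed earlier → (G).
(E), (A) and (F) are all available; (E) is listed earlier → (E).
Ready: (A) and (F). (A) is listed earlier → (A).
(C) now also ready, so the ready set is {(C), (F)}; (C) is listed earlier → (C).
Next only (F) has its prerequisites met → (F).

(B), (D), (G), (E), (A), (C), (F)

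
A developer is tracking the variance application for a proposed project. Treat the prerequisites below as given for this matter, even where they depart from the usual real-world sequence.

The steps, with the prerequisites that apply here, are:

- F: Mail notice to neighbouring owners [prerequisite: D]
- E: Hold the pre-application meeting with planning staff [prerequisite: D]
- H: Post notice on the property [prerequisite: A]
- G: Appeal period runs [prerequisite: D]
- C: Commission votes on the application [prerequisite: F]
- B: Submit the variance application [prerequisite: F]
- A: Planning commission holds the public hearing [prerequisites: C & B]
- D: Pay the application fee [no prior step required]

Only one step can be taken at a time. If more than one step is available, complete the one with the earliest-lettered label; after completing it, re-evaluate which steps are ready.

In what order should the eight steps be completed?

Only D has no prerequisites, so it is first.
E, F and G are all available; E has the earlier label → E.
F and G are both available; F has the earlier label → F.
Ready: B, C and G. B has the earlier label → B.
Now C and G have their prerequisites met. C has the earlier label, so C next.
A now also ready, so the ready set is {A, G}; A has the earlier label → A.
H now also ready, so the ready set is {G, H}; G has the earlier label → G.
H is the only step now ready → H.

D E F B C A G H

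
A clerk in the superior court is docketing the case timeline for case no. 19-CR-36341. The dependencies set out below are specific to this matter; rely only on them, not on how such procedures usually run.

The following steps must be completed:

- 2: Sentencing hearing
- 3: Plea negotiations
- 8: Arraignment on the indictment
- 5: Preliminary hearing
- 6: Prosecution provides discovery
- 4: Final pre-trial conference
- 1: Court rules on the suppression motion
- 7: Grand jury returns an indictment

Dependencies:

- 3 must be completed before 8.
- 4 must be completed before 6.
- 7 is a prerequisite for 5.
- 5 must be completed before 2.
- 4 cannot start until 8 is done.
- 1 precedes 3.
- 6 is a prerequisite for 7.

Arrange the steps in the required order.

1, 3, 8, 4, 6, 7, 5, 2

1 is the only step with nothing outstanding, so it goes first.
3 needed 1, now all done → 3.
Next only 8 has its prerequisites met → 8.
That leaves 4 as the only ready step → 4.
6 needed 4, now all done → 6.
7 needed 6, now all done → 7.
5 is the only step now ready → 5.
2 needed 5, now all done → 2.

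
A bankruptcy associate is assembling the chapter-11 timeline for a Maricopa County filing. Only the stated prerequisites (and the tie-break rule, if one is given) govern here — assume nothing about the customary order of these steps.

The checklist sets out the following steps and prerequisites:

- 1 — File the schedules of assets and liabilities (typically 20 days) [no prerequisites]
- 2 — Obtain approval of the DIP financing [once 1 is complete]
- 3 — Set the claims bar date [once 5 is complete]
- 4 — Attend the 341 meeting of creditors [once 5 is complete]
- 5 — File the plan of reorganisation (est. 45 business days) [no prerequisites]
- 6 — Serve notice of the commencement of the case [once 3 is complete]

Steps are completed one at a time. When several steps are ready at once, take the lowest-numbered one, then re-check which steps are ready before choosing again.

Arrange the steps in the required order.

1, 2, 5, 3, 4, 6

Nothing is required for 1 and 5. 1 has the earlier label → 1 first.
2 now also ready, so the ready set is {2, 5}; 2 has the earlier label → 2.
5 is the only step now ready → 5.
Now 3 and 4 have their prerequisites met. 3 has the earlier label, so 3 next.
6 now also ready, so the ready set is {4, 6}; 4 has the earlier label → 4.
That leaves 6 as the only ready step → 6.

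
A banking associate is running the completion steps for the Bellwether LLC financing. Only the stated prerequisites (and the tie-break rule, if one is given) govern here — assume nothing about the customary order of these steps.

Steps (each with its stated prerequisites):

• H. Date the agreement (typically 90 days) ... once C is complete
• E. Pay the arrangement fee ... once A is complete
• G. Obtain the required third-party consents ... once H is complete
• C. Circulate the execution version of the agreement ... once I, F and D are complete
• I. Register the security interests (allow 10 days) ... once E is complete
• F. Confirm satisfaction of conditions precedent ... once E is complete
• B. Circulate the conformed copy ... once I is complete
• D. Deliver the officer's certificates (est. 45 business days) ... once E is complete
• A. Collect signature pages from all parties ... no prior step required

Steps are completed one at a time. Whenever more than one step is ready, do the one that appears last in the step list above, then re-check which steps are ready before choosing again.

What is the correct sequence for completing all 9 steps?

A E D F I B C H G

A is the only step with nothing outstanding, so it goes first.
Next only E has its prerequisites met → E.
Now D, F and I have their prerequisites met. D is listed later, so D next.
F and I are both available; F is listed later → F.
Next only I has its prerequisites met → I.
Ready: B and C. B is listed later → B.
That leaves C as the only ready step → C.
H is the only step now ready → H.
That leaves G as the only ready step → G.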